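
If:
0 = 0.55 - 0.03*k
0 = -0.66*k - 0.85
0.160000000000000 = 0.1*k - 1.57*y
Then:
No Solution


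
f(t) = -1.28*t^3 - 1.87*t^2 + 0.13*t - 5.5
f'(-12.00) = -507.95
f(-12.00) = 1935.50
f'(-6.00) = -115.67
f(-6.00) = 202.88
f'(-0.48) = 1.04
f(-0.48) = -5.85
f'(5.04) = -116.26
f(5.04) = -216.22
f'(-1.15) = -0.65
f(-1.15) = -6.18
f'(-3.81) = -41.36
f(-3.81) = 37.65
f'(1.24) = -10.41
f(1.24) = -10.65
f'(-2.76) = -18.80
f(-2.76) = 6.81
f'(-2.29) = -11.44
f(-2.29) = -0.23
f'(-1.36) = -1.89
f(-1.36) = -5.92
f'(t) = -3.84*t^2 - 3.74*t + 0.13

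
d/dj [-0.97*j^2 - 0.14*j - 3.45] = -1.94*j - 0.14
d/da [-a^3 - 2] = -3*a^2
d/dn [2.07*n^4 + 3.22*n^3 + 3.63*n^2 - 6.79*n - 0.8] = 8.28*n^3 + 9.66*n^2 + 7.26*n - 6.79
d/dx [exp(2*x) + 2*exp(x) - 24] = 2*(exp(x) + 1)*exp(x)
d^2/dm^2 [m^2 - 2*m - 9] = 2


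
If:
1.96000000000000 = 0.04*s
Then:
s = 49.00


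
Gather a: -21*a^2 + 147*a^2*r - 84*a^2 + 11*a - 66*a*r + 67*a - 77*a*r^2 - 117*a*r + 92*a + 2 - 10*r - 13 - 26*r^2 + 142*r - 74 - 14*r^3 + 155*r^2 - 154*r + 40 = a^2*(147*r - 105) + a*(-77*r^2 - 183*r + 170) - 14*r^3 + 129*r^2 - 22*r - 45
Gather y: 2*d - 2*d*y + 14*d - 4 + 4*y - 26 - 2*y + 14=16*d + y*(2 - 2*d) - 16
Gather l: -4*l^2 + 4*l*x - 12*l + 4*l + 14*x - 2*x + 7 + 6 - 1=-4*l^2 + l*(4*x - 8) + 12*x + 12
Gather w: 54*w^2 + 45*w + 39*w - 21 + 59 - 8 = 54*w^2 + 84*w + 30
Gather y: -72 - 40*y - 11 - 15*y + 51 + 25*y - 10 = -30*y - 42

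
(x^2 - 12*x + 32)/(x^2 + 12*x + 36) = (x^2 - 12*x + 32)/(x^2 + 12*x + 36)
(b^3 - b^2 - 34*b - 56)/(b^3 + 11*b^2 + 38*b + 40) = (b - 7)/(b + 5)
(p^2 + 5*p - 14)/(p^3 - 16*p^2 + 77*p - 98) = (p + 7)/(p^2 - 14*p + 49)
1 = 1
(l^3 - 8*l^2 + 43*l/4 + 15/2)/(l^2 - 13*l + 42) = (l^2 - 2*l - 5/4)/(l - 7)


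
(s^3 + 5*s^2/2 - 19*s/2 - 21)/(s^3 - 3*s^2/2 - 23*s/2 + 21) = (s + 2)/(s - 2)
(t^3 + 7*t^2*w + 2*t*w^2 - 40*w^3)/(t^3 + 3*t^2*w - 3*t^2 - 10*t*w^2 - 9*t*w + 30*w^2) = (t + 4*w)/(t - 3)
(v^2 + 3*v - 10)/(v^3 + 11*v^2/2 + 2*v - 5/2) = 2*(v - 2)/(2*v^2 + v - 1)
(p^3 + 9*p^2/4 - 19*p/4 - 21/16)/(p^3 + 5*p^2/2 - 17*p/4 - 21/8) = (4*p + 1)/(2*(2*p + 1))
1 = 1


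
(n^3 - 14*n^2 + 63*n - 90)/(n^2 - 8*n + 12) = (n^2 - 8*n + 15)/(n - 2)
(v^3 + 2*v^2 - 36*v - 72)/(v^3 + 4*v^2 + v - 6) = (v^2 - 36)/(v^2 + 2*v - 3)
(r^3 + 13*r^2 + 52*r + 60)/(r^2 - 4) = (r^2 + 11*r + 30)/(r - 2)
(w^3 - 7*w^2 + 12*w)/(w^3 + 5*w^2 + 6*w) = (w^2 - 7*w + 12)/(w^2 + 5*w + 6)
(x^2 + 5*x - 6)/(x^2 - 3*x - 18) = (-x^2 - 5*x + 6)/(-x^2 + 3*x + 18)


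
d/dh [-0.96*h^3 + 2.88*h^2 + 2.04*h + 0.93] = -2.88*h^2 + 5.76*h + 2.04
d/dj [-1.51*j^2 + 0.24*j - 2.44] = 0.24 - 3.02*j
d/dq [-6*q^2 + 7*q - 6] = 7 - 12*q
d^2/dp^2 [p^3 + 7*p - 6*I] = 6*p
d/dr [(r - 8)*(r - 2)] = 2*r - 10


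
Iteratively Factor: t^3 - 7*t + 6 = (t - 1)*(t^2 + t - 6) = (t - 1)*(t + 3)*(t - 2)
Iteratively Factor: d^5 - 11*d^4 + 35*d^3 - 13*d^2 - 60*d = (d + 1)*(d^4 - 12*d^3 + 47*d^2 - 60*d) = (d - 5)*(d + 1)*(d^3 - 7*d^2 + 12*d) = (d - 5)*(d - 4)*(d + 1)*(d^2 - 3*d) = (d - 5)*(d - 4)*(d - 3)*(d + 1)*(d)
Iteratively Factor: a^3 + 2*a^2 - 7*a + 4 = (a - 1)*(a^2 + 3*a - 4) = (a - 1)^2*(a + 4)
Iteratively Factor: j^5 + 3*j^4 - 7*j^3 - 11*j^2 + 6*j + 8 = (j + 4)*(j^4 - j^3 - 3*j^2 + j + 2) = (j - 1)*(j + 4)*(j^3 - 3*j - 2) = (j - 1)*(j + 1)*(j + 4)*(j^2 - j - 2) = (j - 2)*(j - 1)*(j + 1)*(j + 4)*(j + 1)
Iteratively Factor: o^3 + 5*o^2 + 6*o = (o + 3)*(o^2 + 2*o) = o*(o + 3)*(o + 2)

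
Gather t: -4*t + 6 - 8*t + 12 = 18 - 12*t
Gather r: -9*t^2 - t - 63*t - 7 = -9*t^2 - 64*t - 7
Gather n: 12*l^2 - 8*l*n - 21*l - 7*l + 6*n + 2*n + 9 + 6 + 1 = 12*l^2 - 28*l + n*(8 - 8*l) + 16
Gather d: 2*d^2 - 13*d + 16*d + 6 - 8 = 2*d^2 + 3*d - 2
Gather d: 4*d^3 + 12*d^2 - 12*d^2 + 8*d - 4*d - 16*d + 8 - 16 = 4*d^3 - 12*d - 8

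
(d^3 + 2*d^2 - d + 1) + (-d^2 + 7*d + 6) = d^3 + d^2 + 6*d + 7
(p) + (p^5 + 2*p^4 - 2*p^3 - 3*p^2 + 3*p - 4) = p^5 + 2*p^4 - 2*p^3 - 3*p^2 + 4*p - 4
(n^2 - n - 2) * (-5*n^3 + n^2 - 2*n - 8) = -5*n^5 + 6*n^4 + 7*n^3 - 8*n^2 + 12*n + 16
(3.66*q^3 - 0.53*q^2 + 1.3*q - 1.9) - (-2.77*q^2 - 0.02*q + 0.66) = 3.66*q^3 + 2.24*q^2 + 1.32*q - 2.56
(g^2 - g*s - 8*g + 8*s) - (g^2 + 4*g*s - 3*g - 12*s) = -5*g*s - 5*g + 20*s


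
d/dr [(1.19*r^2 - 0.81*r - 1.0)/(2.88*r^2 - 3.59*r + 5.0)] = (-1.9393*r^2 + 17.66*r - 7.64)/(8.2944*r^4 - 20.6784*r^3 + 41.6881*r^2 - 35.9*r + 25.0)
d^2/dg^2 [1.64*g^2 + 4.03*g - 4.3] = 3.28000000000000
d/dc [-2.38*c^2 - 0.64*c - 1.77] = -4.76*c - 0.64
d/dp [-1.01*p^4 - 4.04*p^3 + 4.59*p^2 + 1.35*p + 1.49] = -4.04*p^3 - 12.12*p^2 + 9.18*p + 1.35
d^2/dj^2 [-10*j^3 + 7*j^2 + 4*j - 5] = 14 - 60*j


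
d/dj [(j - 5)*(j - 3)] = 2*j - 8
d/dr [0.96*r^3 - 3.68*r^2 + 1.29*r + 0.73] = 2.88*r^2 - 7.36*r + 1.29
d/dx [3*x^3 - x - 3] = 9*x^2 - 1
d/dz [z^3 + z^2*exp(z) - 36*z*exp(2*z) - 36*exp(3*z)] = z^2*exp(z) + 3*z^2 - 72*z*exp(2*z) + 2*z*exp(z) - 108*exp(3*z) - 36*exp(2*z)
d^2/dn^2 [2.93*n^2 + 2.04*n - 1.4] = 5.86000000000000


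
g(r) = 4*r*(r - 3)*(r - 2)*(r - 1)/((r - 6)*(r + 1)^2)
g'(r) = -8*r*(r - 3)*(r - 2)*(r - 1)/((r - 6)*(r + 1)^3) + 4*r*(r - 3)*(r - 2)/((r - 6)*(r + 1)^2) + 4*r*(r - 3)*(r - 1)/((r - 6)*(r + 1)^2) + 4*r*(r - 2)*(r - 1)/((r - 6)*(r + 1)^2) - 4*r*(r - 3)*(r - 2)*(r - 1)/((r - 6)^2*(r + 1)^2) + 4*(r - 3)*(r - 2)*(r - 1)/((r - 6)*(r + 1)^2)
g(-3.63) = -37.67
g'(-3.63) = -1.67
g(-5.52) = -39.19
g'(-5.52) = 2.18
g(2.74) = 0.08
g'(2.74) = -0.14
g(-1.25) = -342.93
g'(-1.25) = -2177.78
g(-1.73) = -80.91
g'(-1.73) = -116.94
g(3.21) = -0.15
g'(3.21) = -0.91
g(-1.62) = -96.94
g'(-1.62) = -180.82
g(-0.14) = -0.94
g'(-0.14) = 10.36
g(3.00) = 0.00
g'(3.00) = -0.50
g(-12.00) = -60.17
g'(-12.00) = 3.67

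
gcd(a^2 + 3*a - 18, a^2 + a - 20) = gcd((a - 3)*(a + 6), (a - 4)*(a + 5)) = 1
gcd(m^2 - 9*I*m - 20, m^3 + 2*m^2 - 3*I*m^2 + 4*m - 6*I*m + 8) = m - 4*I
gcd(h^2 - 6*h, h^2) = h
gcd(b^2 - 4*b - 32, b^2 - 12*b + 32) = b - 8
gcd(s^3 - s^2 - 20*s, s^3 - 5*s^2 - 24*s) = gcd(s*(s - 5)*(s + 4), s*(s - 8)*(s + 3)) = s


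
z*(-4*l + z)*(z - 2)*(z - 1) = -4*l*z^3 + 12*l*z^2 - 8*l*z + z^4 - 3*z^3 + 2*z^2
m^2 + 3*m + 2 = (m + 1)*(m + 2)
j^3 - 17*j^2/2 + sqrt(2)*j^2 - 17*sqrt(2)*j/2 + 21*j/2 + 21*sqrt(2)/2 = (j - 7)*(j - 3/2)*(j + sqrt(2))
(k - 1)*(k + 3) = k^2 + 2*k - 3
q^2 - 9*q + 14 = (q - 7)*(q - 2)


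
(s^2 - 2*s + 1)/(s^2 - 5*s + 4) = (s - 1)/(s - 4)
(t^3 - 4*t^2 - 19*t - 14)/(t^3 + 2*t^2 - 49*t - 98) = (t + 1)/(t + 7)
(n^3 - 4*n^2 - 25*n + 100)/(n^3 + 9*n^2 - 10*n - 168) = (n^2 - 25)/(n^2 + 13*n + 42)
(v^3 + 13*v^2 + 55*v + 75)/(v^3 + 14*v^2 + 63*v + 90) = (v + 5)/(v + 6)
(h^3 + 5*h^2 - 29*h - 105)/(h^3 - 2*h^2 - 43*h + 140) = (h + 3)/(h - 4)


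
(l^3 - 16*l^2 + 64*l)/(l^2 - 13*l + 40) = l*(l - 8)/(l - 5)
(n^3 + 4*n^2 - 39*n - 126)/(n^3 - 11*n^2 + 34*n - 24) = (n^2 + 10*n + 21)/(n^2 - 5*n + 4)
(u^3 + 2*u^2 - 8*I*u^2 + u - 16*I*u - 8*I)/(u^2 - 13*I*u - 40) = (u^2 + 2*u + 1)/(u - 5*I)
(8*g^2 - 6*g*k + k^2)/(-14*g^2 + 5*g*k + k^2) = (-4*g + k)/(7*g + k)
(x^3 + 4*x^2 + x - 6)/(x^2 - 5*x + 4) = (x^2 + 5*x + 6)/(x - 4)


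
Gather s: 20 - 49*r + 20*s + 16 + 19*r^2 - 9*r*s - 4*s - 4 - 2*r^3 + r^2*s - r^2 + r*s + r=-2*r^3 + 18*r^2 - 48*r + s*(r^2 - 8*r + 16) + 32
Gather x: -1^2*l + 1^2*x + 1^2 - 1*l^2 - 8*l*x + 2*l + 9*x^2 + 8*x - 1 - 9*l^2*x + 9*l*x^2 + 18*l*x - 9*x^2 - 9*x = -l^2 + 9*l*x^2 + l + x*(-9*l^2 + 10*l)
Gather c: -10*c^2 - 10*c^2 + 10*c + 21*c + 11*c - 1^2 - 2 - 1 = -20*c^2 + 42*c - 4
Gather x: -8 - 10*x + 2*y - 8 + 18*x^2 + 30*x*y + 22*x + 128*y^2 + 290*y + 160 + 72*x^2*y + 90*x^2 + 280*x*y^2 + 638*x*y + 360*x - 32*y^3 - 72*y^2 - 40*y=x^2*(72*y + 108) + x*(280*y^2 + 668*y + 372) - 32*y^3 + 56*y^2 + 252*y + 144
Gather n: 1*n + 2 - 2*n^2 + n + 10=-2*n^2 + 2*n + 12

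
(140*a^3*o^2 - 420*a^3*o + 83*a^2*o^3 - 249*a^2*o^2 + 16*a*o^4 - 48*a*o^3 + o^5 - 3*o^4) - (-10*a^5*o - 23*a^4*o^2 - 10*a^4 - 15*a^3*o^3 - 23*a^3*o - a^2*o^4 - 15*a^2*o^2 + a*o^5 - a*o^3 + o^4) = 10*a^5*o + 23*a^4*o^2 + 10*a^4 + 15*a^3*o^3 + 140*a^3*o^2 - 397*a^3*o + a^2*o^4 + 83*a^2*o^3 - 234*a^2*o^2 - a*o^5 + 16*a*o^4 - 47*a*o^3 + o^5 - 4*o^4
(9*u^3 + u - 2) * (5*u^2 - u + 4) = 45*u^5 - 9*u^4 + 41*u^3 - 11*u^2 + 6*u - 8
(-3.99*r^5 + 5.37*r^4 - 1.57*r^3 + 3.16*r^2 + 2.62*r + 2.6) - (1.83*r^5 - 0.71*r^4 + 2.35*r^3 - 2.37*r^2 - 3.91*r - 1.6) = -5.82*r^5 + 6.08*r^4 - 3.92*r^3 + 5.53*r^2 + 6.53*r + 4.2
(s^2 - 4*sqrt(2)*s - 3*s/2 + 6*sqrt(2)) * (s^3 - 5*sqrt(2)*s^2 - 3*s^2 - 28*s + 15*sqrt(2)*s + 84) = s^5 - 9*sqrt(2)*s^4 - 9*s^4/2 + 33*s^3/2 + 81*sqrt(2)*s^3/2 - 54*s^2 + 143*sqrt(2)*s^2/2 - 504*sqrt(2)*s + 54*s + 504*sqrt(2)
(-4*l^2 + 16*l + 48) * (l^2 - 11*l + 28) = -4*l^4 + 60*l^3 - 240*l^2 - 80*l + 1344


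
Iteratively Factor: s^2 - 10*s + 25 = (s - 5)*(s - 5)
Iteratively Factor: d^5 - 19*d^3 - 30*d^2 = (d + 3)*(d^4 - 3*d^3 - 10*d^2) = d*(d + 3)*(d^3 - 3*d^2 - 10*d) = d*(d - 5)*(d + 3)*(d^2 + 2*d) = d*(d - 5)*(d + 2)*(d + 3)*(d)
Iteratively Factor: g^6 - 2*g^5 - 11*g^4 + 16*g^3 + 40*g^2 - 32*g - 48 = (g - 3)*(g^5 + g^4 - 8*g^3 - 8*g^2 + 16*g + 16) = (g - 3)*(g - 2)*(g^4 + 3*g^3 - 2*g^2 - 12*g - 8) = (g - 3)*(g - 2)*(g + 2)*(g^3 + g^2 - 4*g - 4) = (g - 3)*(g - 2)*(g + 1)*(g + 2)*(g^2 - 4) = (g - 3)*(g - 2)^2*(g + 1)*(g + 2)*(g + 2)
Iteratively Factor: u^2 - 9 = (u - 3)*(u + 3)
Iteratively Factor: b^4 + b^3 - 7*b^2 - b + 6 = (b + 1)*(b^3 - 7*b + 6) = (b - 1)*(b + 1)*(b^2 + b - 6) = (b - 2)*(b - 1)*(b + 1)*(b + 3)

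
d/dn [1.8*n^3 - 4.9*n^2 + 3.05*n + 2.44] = 5.4*n^2 - 9.8*n + 3.05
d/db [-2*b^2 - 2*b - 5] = -4*b - 2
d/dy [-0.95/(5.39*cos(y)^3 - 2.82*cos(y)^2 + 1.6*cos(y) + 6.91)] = (-15.3615*cos(y)^2 + 5.358*cos(y) - 1.52)*sin(y)/(5.39*cos(y)^3 - 2.82*cos(y)^2 + 1.6*cos(y) + 6.91)^2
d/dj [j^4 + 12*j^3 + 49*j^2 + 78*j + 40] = 4*j^3 + 36*j^2 + 98*j + 78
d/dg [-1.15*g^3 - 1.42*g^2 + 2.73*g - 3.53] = -3.45*g^2 - 2.84*g + 2.73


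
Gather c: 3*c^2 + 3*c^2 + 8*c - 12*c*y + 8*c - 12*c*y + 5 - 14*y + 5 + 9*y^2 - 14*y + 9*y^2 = 6*c^2 + c*(16 - 24*y) + 18*y^2 - 28*y + 10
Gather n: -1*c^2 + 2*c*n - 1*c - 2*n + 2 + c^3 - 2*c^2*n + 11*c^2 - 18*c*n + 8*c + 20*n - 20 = c^3 + 10*c^2 + 7*c + n*(-2*c^2 - 16*c + 18) - 18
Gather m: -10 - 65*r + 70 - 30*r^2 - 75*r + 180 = -30*r^2 - 140*r + 240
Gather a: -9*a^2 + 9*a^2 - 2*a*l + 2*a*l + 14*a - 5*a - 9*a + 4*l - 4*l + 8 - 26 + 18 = 0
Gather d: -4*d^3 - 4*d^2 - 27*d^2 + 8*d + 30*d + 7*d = -4*d^3 - 31*d^2 + 45*d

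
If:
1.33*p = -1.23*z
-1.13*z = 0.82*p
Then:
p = 0.00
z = 0.00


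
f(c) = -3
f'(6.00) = 0.00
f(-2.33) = -3.00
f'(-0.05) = 0.00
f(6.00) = -3.00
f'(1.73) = 0.00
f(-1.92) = -3.00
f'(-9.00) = 0.00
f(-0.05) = -3.00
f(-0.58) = -3.00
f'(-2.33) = 0.00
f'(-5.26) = 0.00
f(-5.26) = -3.00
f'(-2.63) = 0.00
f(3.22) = -3.00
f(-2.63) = -3.00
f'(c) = 0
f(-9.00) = -3.00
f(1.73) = -3.00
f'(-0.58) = 0.00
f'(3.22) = 0.00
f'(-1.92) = 0.00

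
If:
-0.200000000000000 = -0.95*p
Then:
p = 0.21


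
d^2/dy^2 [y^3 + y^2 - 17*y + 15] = 6*y + 2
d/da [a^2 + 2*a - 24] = 2*a + 2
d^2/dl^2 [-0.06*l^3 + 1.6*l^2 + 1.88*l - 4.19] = 3.2 - 0.36*l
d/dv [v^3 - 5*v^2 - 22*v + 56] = 3*v^2 - 10*v - 22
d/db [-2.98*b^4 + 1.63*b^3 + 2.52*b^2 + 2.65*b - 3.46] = -11.92*b^3 + 4.89*b^2 + 5.04*b + 2.65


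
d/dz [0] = 0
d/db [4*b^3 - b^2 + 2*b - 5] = 12*b^2 - 2*b + 2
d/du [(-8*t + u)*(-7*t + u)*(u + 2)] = 56*t^2 - 30*t*u - 30*t + 3*u^2 + 4*u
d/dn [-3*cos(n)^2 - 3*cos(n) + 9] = 3*sin(n) + 3*sin(2*n)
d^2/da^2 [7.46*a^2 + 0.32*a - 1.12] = 14.9200000000000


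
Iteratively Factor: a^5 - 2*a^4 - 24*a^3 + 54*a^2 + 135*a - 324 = (a - 3)*(a^4 + a^3 - 21*a^2 - 9*a + 108) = (a - 3)^2*(a^3 + 4*a^2 - 9*a - 36) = (a - 3)^2*(a + 3)*(a^2 + a - 12) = (a - 3)^3*(a + 3)*(a + 4)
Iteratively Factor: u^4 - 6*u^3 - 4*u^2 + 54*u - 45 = (u - 1)*(u^3 - 5*u^2 - 9*u + 45) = (u - 3)*(u - 1)*(u^2 - 2*u - 15) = (u - 3)*(u - 1)*(u + 3)*(u - 5)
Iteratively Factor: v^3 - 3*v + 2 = (v + 2)*(v^2 - 2*v + 1) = (v - 1)*(v + 2)*(v - 1)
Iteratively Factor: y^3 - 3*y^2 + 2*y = (y - 2)*(y^2 - y) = y*(y - 2)*(y - 1)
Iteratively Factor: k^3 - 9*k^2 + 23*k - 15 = (k - 5)*(k^2 - 4*k + 3) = (k - 5)*(k - 3)*(k - 1)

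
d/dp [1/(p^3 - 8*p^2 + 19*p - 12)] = (-3*p^2 + 16*p - 19)/(p^3 - 8*p^2 + 19*p - 12)^2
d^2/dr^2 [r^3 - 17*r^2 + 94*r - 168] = 6*r - 34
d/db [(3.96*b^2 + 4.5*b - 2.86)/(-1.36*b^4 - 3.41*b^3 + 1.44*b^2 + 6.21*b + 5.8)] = (10.7712*b^5 + 31.8636*b^4 + 15.1316*b^3 - 11.1462*b^2 + 54.1728*b + 43.8606)/(1.8496*b^8 + 9.2752*b^7 + 7.7113*b^6 - 26.712*b^5 - 56.0546*b^4 - 21.6712*b^3 + 55.2681*b^2 + 72.036*b + 33.64)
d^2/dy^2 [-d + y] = 0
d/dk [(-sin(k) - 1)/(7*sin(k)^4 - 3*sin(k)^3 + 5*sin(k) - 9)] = (21*sin(k)^4 + 22*sin(k)^3 - 9*sin(k)^2 + 14)*cos(k)/(7*sin(k)^4 - 3*sin(k)^3 + 5*sin(k) - 9)^2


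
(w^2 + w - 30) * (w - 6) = w^3 - 5*w^2 - 36*w + 180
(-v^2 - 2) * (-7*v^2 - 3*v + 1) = 7*v^4 + 3*v^3 + 13*v^2 + 6*v - 2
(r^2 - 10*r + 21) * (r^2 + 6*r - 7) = r^4 - 4*r^3 - 46*r^2 + 196*r - 147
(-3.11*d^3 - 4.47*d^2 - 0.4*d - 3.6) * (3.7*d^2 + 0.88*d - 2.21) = -11.507*d^5 - 19.2758*d^4 + 1.4595*d^3 - 3.7933*d^2 - 2.284*d + 7.956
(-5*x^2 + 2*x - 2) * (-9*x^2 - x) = 45*x^4 - 13*x^3 + 16*x^2 + 2*x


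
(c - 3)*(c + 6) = c^2 + 3*c - 18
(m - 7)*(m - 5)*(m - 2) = m^3 - 14*m^2 + 59*m - 70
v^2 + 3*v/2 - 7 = (v - 2)*(v + 7/2)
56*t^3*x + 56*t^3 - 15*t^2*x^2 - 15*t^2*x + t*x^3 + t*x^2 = (-8*t + x)*(-7*t + x)*(t*x + t)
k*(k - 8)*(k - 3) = k^3 - 11*k^2 + 24*k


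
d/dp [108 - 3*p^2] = -6*p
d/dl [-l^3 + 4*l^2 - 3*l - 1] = -3*l^2 + 8*l - 3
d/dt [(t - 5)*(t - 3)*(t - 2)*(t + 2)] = 4*t^3 - 24*t^2 + 22*t + 32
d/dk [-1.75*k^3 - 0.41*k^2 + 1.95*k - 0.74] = -5.25*k^2 - 0.82*k + 1.95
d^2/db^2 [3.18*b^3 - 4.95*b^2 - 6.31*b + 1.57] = 19.08*b - 9.9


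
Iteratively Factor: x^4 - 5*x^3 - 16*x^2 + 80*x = (x + 4)*(x^3 - 9*x^2 + 20*x) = x*(x + 4)*(x^2 - 9*x + 20) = x*(x - 5)*(x + 4)*(x - 4)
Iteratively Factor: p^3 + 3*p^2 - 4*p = (p + 4)*(p^2 - p) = p*(p + 4)*(p - 1)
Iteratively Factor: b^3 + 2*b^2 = (b)*(b^2 + 2*b) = b*(b + 2)*(b)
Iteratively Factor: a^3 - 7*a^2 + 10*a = (a - 5)*(a^2 - 2*a) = a*(a - 5)*(a - 2)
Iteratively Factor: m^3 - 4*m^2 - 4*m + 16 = (m + 2)*(m^2 - 6*m + 8) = (m - 2)*(m + 2)*(m - 4)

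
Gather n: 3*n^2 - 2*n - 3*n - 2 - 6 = 3*n^2 - 5*n - 8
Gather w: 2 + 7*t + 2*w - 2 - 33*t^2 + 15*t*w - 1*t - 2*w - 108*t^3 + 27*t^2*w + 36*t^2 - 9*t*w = -108*t^3 + 3*t^2 + 6*t + w*(27*t^2 + 6*t)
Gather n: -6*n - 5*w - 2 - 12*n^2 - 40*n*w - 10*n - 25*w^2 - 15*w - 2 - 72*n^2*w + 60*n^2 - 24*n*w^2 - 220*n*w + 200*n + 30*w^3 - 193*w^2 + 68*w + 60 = n^2*(48 - 72*w) + n*(-24*w^2 - 260*w + 184) + 30*w^3 - 218*w^2 + 48*w + 56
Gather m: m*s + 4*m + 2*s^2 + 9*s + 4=m*(s + 4) + 2*s^2 + 9*s + 4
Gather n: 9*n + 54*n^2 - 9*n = 54*n^2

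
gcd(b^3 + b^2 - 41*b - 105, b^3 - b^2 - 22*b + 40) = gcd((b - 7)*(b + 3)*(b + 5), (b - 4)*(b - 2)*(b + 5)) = b + 5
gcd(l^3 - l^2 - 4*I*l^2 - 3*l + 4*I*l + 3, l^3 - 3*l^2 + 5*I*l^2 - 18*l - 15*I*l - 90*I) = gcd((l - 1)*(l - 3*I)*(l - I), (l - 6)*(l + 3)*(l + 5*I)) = 1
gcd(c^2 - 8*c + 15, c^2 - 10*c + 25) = c - 5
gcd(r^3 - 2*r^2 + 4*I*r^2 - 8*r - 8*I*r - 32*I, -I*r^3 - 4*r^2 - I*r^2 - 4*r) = 1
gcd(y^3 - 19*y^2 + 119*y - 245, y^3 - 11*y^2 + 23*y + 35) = y^2 - 12*y + 35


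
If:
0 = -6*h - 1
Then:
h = -1/6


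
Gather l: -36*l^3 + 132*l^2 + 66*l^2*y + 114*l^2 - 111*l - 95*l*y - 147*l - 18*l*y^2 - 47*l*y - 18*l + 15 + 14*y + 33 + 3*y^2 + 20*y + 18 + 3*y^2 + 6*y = -36*l^3 + l^2*(66*y + 246) + l*(-18*y^2 - 142*y - 276) + 6*y^2 + 40*y + 66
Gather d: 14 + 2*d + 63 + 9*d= 11*d + 77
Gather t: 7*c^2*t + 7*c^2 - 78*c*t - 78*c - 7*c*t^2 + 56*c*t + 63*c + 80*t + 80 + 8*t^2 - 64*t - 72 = 7*c^2 - 15*c + t^2*(8 - 7*c) + t*(7*c^2 - 22*c + 16) + 8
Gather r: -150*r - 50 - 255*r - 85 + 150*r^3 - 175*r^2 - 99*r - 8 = 150*r^3 - 175*r^2 - 504*r - 143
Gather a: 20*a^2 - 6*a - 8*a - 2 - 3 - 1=20*a^2 - 14*a - 6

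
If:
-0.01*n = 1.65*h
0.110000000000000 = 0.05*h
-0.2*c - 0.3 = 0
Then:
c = -1.50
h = 2.20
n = -363.00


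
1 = 1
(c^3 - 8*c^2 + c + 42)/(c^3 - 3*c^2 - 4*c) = (-c^3 + 8*c^2 - c - 42)/(c*(-c^2 + 3*c + 4))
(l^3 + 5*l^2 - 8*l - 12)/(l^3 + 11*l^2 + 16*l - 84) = (l + 1)/(l + 7)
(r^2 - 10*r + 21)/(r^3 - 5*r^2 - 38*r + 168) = (r - 3)/(r^2 + 2*r - 24)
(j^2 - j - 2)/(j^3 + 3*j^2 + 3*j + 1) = (j - 2)/(j^2 + 2*j + 1)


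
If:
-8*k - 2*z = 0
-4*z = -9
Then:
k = -9/16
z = 9/4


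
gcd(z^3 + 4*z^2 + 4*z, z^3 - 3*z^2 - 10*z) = z^2 + 2*z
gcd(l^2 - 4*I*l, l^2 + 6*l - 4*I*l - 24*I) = l - 4*I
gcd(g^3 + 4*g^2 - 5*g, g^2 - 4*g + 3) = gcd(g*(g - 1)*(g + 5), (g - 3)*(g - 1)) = g - 1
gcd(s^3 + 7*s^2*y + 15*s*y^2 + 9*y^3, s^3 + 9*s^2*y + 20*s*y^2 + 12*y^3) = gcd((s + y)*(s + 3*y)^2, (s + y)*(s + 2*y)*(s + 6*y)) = s + y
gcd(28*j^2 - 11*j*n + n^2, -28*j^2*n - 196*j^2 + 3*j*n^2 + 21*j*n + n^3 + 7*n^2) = 4*j - n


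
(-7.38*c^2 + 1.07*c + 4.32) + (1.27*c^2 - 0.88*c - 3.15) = -6.11*c^2 + 0.19*c + 1.17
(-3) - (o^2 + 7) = -o^2 - 10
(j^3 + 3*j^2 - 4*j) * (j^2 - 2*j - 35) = j^5 + j^4 - 45*j^3 - 97*j^2 + 140*j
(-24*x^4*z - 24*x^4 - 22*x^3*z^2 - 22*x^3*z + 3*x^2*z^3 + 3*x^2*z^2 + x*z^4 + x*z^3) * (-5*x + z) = 120*x^5*z + 120*x^5 + 86*x^4*z^2 + 86*x^4*z - 37*x^3*z^3 - 37*x^3*z^2 - 2*x^2*z^4 - 2*x^2*z^3 + x*z^5 + x*z^4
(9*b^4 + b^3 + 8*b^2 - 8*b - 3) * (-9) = -81*b^4 - 9*b^3 - 72*b^2 + 72*b + 27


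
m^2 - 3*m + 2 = (m - 2)*(m - 1)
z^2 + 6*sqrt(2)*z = z*(z + 6*sqrt(2))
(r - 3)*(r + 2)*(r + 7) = r^3 + 6*r^2 - 13*r - 42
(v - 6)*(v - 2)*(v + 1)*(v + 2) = v^4 - 5*v^3 - 10*v^2 + 20*v + 24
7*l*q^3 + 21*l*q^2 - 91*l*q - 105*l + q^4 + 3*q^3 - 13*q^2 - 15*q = (7*l + q)*(q - 3)*(q + 1)*(q + 5)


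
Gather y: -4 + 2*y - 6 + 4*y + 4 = 6*y - 6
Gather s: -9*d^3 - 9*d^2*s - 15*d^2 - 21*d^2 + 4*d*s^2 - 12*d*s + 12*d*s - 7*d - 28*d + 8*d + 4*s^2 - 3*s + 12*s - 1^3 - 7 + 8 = -9*d^3 - 36*d^2 - 27*d + s^2*(4*d + 4) + s*(9 - 9*d^2)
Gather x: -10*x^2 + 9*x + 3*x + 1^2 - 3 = -10*x^2 + 12*x - 2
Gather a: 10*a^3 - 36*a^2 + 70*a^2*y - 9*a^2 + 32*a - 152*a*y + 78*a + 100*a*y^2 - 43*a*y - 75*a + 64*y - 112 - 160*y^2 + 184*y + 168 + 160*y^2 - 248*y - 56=10*a^3 + a^2*(70*y - 45) + a*(100*y^2 - 195*y + 35)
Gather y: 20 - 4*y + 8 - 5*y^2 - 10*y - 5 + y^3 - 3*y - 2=y^3 - 5*y^2 - 17*y + 21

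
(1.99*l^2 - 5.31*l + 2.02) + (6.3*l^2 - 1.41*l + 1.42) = 8.29*l^2 - 6.72*l + 3.44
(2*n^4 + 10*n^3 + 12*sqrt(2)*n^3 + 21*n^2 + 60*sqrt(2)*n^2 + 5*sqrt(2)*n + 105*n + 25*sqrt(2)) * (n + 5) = 2*n^5 + 12*sqrt(2)*n^4 + 20*n^4 + 71*n^3 + 120*sqrt(2)*n^3 + 210*n^2 + 305*sqrt(2)*n^2 + 50*sqrt(2)*n + 525*n + 125*sqrt(2)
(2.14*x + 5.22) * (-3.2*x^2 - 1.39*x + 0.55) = -6.848*x^3 - 19.6786*x^2 - 6.0788*x + 2.871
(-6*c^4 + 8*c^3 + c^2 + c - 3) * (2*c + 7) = -12*c^5 - 26*c^4 + 58*c^3 + 9*c^2 + c - 21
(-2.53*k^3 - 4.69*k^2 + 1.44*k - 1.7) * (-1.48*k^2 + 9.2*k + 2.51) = 3.7444*k^5 - 16.3348*k^4 - 51.6295*k^3 + 3.9921*k^2 - 12.0256*k - 4.267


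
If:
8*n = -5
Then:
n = -5/8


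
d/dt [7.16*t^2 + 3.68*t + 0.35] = 14.32*t + 3.68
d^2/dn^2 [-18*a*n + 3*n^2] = 6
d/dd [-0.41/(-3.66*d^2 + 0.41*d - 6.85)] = (0.1681 - 3.0012*d)/(3.66*d^2 - 0.41*d + 6.85)^2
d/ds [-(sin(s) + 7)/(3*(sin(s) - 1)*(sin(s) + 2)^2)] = (20*sin(s) - cos(2*s) + 3)*cos(s)/(3*(sin(s) - 1)^2*(sin(s) + 2)^3)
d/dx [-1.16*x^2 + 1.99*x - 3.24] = 1.99 - 2.32*x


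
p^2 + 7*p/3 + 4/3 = (p + 1)*(p + 4/3)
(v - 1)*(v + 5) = v^2 + 4*v - 5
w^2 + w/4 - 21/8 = (w - 3/2)*(w + 7/4)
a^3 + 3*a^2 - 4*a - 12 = (a - 2)*(a + 2)*(a + 3)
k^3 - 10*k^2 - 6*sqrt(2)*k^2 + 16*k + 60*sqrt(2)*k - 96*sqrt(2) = (k - 8)*(k - 2)*(k - 6*sqrt(2))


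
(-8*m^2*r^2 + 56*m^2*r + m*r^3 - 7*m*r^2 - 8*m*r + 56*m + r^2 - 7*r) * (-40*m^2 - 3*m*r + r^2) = 320*m^4*r^2 - 2240*m^4*r - 16*m^3*r^3 + 112*m^3*r^2 + 320*m^3*r - 2240*m^3 - 11*m^2*r^4 + 77*m^2*r^3 - 16*m^2*r^2 + 112*m^2*r + m*r^5 - 7*m*r^4 - 11*m*r^3 + 77*m*r^2 + r^4 - 7*r^3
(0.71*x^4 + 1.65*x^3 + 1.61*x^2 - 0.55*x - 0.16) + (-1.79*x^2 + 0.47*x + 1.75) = 0.71*x^4 + 1.65*x^3 - 0.18*x^2 - 0.0800000000000001*x + 1.59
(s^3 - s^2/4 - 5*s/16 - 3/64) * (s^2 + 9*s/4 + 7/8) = s^5 + 2*s^4 - 31*s^2/32 - 97*s/256 - 21/512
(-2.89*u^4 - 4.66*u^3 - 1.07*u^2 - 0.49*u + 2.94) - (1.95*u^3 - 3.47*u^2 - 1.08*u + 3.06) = -2.89*u^4 - 6.61*u^3 + 2.4*u^2 + 0.59*u - 0.12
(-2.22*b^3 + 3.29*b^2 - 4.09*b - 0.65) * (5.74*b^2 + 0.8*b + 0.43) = -12.7428*b^5 + 17.1086*b^4 - 21.7992*b^3 - 5.5883*b^2 - 2.2787*b - 0.2795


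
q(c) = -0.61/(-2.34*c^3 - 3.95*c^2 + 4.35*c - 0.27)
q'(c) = -0.61*(7.02*c^2 + 7.9*c - 4.35)/(-2.34*c^3 - 3.95*c^2 + 4.35*c - 0.27)^2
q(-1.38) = 0.08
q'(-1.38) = 0.02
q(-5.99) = -0.00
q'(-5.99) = -0.00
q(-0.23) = 0.42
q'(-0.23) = 1.68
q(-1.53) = 0.08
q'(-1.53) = 0.00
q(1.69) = 0.04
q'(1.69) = -0.07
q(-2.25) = 0.18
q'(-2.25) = -0.71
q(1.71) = 0.04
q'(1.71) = -0.07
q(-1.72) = 0.08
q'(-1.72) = -0.03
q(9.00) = 0.00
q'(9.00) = -0.00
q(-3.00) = -0.04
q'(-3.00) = -0.10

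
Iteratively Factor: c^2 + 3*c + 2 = (c + 2)*(c + 1)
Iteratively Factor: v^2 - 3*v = (v)*(v - 3)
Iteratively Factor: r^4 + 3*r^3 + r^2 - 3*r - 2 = (r - 1)*(r^3 + 4*r^2 + 5*r + 2) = (r - 1)*(r + 2)*(r^2 + 2*r + 1) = (r - 1)*(r + 1)*(r + 2)*(r + 1)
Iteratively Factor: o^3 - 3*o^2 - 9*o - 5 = (o + 1)*(o^2 - 4*o - 5) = (o + 1)^2*(o - 5)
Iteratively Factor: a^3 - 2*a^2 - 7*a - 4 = (a - 4)*(a^2 + 2*a + 1) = (a - 4)*(a + 1)*(a + 1)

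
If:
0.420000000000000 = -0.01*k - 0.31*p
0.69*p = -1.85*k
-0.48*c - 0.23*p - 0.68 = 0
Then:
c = -0.76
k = 0.51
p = -1.37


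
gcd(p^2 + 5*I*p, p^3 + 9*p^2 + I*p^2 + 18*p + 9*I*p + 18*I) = 1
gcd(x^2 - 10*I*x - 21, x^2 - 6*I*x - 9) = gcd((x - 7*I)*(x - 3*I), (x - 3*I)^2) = x - 3*I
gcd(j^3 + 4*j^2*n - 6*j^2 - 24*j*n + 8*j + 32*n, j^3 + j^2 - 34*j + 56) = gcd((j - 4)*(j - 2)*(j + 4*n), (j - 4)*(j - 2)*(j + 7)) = j^2 - 6*j + 8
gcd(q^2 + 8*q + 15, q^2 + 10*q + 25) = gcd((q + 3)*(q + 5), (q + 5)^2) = q + 5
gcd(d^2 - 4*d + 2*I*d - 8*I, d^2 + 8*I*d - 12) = d + 2*I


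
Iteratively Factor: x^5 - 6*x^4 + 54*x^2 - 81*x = (x - 3)*(x^4 - 3*x^3 - 9*x^2 + 27*x) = (x - 3)^2*(x^3 - 9*x) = x*(x - 3)^2*(x^2 - 9) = x*(x - 3)^2*(x + 3)*(x - 3)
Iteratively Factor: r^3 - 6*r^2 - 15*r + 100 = (r + 4)*(r^2 - 10*r + 25) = (r - 5)*(r + 4)*(r - 5)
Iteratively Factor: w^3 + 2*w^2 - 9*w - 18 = (w - 3)*(w^2 + 5*w + 6) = (w - 3)*(w + 3)*(w + 2)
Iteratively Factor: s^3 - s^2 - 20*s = (s)*(s^2 - s - 20) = s*(s + 4)*(s - 5)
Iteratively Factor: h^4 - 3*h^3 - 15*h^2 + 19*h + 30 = (h + 1)*(h^3 - 4*h^2 - 11*h + 30) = (h + 1)*(h + 3)*(h^2 - 7*h + 10) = (h - 5)*(h + 1)*(h + 3)*(h - 2)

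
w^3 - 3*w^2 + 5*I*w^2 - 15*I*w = w*(w - 3)*(w + 5*I)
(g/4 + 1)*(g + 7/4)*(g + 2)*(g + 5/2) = g^4/4 + 41*g^3/16 + 303*g^2/32 + 241*g/16 + 35/4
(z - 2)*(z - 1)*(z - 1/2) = z^3 - 7*z^2/2 + 7*z/2 - 1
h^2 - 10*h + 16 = (h - 8)*(h - 2)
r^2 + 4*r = r*(r + 4)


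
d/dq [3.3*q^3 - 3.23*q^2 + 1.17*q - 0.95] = 9.9*q^2 - 6.46*q + 1.17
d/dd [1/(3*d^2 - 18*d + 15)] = 2*(3 - d)/(3*(d^2 - 6*d + 5)^2)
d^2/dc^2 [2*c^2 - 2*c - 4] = 4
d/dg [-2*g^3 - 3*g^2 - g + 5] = -6*g^2 - 6*g - 1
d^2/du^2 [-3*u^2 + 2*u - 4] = -6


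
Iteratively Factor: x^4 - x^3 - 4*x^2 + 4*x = (x - 1)*(x^3 - 4*x) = x*(x - 1)*(x^2 - 4) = x*(x - 2)*(x - 1)*(x + 2)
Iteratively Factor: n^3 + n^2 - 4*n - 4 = (n + 2)*(n^2 - n - 2) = (n - 2)*(n + 2)*(n + 1)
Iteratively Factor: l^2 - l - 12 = (l - 4)*(l + 3)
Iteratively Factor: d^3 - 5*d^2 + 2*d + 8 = (d + 1)*(d^2 - 6*d + 8) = (d - 2)*(d + 1)*(d - 4)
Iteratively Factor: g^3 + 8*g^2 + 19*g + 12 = (g + 3)*(g^2 + 5*g + 4) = (g + 1)*(g + 3)*(g + 4)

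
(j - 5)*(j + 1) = j^2 - 4*j - 5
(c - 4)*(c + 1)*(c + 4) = c^3 + c^2 - 16*c - 16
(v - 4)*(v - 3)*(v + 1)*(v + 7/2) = v^4 - 5*v^3/2 - 16*v^2 + 59*v/2 + 42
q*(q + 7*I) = q^2 + 7*I*q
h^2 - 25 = (h - 5)*(h + 5)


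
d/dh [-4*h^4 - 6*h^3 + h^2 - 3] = 2*h*(-8*h^2 - 9*h + 1)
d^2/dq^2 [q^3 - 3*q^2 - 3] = 6*q - 6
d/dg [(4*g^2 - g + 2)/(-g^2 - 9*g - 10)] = (-37*g^2 - 76*g + 28)/(g^4 + 18*g^3 + 101*g^2 + 180*g + 100)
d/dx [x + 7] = 1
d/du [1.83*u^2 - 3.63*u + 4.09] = 3.66*u - 3.63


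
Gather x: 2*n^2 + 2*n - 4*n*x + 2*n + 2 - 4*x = 2*n^2 + 4*n + x*(-4*n - 4) + 2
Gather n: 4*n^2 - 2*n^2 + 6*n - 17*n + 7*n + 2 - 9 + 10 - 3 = 2*n^2 - 4*n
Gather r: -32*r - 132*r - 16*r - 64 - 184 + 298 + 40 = 90 - 180*r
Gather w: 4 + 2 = 6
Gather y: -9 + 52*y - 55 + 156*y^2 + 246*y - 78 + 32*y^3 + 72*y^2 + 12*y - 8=32*y^3 + 228*y^2 + 310*y - 150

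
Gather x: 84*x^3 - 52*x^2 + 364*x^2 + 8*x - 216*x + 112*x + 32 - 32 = 84*x^3 + 312*x^2 - 96*x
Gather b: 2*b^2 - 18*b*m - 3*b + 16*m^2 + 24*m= 2*b^2 + b*(-18*m - 3) + 16*m^2 + 24*m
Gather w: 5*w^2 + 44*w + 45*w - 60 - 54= 5*w^2 + 89*w - 114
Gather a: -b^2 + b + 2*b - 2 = -b^2 + 3*b - 2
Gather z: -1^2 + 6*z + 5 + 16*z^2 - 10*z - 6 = 16*z^2 - 4*z - 2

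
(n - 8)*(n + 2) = n^2 - 6*n - 16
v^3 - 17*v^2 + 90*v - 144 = (v - 8)*(v - 6)*(v - 3)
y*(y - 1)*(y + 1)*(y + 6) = y^4 + 6*y^3 - y^2 - 6*y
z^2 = z^2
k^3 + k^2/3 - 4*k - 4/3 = (k - 2)*(k + 1/3)*(k + 2)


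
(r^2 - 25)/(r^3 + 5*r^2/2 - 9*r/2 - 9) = 2*(r^2 - 25)/(2*r^3 + 5*r^2 - 9*r - 18)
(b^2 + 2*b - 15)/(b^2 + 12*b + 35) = (b - 3)/(b + 7)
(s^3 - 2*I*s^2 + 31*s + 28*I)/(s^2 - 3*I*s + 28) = s + I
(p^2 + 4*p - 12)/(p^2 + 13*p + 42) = (p - 2)/(p + 7)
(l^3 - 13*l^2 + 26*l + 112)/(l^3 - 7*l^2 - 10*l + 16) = (l - 7)/(l - 1)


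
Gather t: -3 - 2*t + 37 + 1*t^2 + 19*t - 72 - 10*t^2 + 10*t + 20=-9*t^2 + 27*t - 18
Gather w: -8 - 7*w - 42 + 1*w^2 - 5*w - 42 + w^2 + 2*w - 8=2*w^2 - 10*w - 100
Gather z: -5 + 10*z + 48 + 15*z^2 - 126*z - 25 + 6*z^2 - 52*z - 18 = 21*z^2 - 168*z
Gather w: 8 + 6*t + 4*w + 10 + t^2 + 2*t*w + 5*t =t^2 + 11*t + w*(2*t + 4) + 18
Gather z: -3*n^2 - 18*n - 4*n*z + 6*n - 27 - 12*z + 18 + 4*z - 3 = -3*n^2 - 12*n + z*(-4*n - 8) - 12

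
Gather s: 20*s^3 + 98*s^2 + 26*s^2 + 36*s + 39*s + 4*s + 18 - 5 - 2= 20*s^3 + 124*s^2 + 79*s + 11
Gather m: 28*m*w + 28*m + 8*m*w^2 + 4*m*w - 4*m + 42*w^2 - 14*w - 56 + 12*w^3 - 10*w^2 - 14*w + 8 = m*(8*w^2 + 32*w + 24) + 12*w^3 + 32*w^2 - 28*w - 48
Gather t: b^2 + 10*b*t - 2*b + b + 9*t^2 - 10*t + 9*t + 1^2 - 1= b^2 - b + 9*t^2 + t*(10*b - 1)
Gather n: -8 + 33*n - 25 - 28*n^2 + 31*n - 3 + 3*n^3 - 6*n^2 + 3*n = 3*n^3 - 34*n^2 + 67*n - 36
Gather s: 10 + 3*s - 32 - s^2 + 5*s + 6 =-s^2 + 8*s - 16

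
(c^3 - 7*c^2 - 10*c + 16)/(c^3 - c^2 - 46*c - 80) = (c - 1)/(c + 5)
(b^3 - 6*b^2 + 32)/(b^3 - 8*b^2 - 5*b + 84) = (b^2 - 2*b - 8)/(b^2 - 4*b - 21)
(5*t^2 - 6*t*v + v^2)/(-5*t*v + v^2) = (-t + v)/v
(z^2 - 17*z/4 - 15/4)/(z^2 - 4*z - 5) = (z + 3/4)/(z + 1)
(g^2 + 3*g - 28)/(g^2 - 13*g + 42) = (g^2 + 3*g - 28)/(g^2 - 13*g + 42)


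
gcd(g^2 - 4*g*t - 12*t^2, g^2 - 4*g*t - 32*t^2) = 1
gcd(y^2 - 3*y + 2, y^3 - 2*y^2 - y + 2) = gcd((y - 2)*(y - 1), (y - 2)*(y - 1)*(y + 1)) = y^2 - 3*y + 2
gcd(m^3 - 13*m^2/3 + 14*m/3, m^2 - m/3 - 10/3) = m - 2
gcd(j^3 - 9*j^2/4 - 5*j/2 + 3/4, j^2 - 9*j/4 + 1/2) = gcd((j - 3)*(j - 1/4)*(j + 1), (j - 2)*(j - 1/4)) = j - 1/4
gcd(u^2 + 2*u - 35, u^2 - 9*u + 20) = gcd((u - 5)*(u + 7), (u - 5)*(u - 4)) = u - 5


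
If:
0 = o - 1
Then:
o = 1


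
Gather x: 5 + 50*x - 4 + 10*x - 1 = 60*x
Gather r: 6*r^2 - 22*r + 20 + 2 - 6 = 6*r^2 - 22*r + 16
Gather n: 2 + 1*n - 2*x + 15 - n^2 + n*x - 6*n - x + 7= -n^2 + n*(x - 5) - 3*x + 24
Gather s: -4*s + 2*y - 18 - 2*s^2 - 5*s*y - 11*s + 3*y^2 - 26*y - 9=-2*s^2 + s*(-5*y - 15) + 3*y^2 - 24*y - 27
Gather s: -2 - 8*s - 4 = -8*s - 6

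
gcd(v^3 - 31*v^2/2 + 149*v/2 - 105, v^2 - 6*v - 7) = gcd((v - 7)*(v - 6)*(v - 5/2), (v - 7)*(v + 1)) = v - 7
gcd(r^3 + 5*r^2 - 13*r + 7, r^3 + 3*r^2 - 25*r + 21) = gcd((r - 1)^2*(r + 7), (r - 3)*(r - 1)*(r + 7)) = r^2 + 6*r - 7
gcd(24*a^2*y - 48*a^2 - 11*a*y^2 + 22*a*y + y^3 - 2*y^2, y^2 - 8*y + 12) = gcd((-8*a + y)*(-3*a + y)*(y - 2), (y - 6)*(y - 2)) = y - 2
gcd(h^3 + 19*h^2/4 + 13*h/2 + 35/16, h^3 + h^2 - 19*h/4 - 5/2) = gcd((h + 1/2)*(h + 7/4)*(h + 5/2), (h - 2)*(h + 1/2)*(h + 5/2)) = h^2 + 3*h + 5/4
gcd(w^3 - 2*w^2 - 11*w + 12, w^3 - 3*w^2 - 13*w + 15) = w^2 + 2*w - 3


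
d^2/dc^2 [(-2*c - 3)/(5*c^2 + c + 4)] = 2*(-(2*c + 3)*(10*c + 1)^2 + (30*c + 17)*(5*c^2 + c + 4))/(5*c^2 + c + 4)^3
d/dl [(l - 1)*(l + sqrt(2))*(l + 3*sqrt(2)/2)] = 3*l^2 - 2*l + 5*sqrt(2)*l - 5*sqrt(2)/2 + 3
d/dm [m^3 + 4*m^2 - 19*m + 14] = 3*m^2 + 8*m - 19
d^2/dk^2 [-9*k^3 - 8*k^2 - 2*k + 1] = -54*k - 16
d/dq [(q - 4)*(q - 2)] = 2*q - 6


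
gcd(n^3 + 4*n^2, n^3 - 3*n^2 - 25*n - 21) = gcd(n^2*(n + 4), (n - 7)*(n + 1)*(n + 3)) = 1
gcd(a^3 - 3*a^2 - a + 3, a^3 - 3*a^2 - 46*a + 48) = a - 1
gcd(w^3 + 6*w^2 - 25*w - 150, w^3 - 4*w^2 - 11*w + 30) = w - 5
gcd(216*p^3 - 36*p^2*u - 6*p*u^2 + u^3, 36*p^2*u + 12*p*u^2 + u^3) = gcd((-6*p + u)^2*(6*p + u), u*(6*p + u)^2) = 6*p + u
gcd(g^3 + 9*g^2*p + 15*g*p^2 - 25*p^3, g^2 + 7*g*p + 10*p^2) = g + 5*p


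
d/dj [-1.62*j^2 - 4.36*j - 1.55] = -3.24*j - 4.36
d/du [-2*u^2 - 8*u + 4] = -4*u - 8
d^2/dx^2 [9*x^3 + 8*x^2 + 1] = 54*x + 16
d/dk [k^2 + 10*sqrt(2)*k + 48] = 2*k + 10*sqrt(2)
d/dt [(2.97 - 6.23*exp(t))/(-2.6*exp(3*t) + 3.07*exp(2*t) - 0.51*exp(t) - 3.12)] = (-32.396*exp(3*t) + 42.2921*exp(2*t) - 18.2358*exp(t) + 20.9523)*exp(t)/(6.76*exp(6*t) - 15.964*exp(5*t) + 12.0769*exp(4*t) + 13.0926*exp(3*t) - 18.8967*exp(2*t) + 3.1824*exp(t) + 9.7344)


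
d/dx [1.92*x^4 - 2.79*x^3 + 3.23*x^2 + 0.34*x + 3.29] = 7.68*x^3 - 8.37*x^2 + 6.46*x + 0.34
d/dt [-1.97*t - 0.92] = -1.97000000000000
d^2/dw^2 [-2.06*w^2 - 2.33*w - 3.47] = -4.12000000000000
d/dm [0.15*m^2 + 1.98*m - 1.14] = 0.3*m + 1.98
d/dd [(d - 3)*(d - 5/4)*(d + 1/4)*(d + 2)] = 4*d^3 - 6*d^2 - 85*d/8 + 101/16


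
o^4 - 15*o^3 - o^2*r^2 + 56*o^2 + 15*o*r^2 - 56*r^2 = (o - 8)*(o - 7)*(o - r)*(o + r)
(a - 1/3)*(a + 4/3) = a^2 + a - 4/9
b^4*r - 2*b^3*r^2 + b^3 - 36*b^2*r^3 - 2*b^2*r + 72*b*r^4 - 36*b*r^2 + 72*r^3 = (b - 6*r)*(b - 2*r)*(b + 6*r)*(b*r + 1)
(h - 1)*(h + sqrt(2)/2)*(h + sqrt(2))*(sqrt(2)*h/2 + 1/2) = sqrt(2)*h^4/2 - sqrt(2)*h^3/2 + 2*h^3 - 2*h^2 + 5*sqrt(2)*h^2/4 - 5*sqrt(2)*h/4 + h/2 - 1/2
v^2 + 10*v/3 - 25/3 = (v - 5/3)*(v + 5)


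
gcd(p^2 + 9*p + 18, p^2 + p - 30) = p + 6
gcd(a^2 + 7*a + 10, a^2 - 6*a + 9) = 1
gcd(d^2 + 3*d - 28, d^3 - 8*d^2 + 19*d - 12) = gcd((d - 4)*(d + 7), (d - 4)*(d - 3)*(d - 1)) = d - 4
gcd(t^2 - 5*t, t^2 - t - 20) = t - 5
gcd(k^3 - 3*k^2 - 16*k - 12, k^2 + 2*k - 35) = 1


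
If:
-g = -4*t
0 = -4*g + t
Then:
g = 0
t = 0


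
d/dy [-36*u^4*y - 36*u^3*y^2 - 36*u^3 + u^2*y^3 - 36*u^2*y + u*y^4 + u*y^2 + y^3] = -36*u^4 - 72*u^3*y + 3*u^2*y^2 - 36*u^2 + 4*u*y^3 + 2*u*y + 3*y^2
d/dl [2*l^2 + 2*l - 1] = 4*l + 2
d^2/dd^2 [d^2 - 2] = 2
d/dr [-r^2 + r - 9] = 1 - 2*r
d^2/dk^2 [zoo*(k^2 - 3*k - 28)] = zoo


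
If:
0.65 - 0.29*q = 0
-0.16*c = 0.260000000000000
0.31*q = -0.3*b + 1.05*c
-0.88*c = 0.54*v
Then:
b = -8.00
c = -1.62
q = 2.24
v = 2.65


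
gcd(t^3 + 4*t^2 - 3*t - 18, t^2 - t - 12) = t + 3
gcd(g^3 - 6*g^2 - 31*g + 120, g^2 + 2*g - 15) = g^2 + 2*g - 15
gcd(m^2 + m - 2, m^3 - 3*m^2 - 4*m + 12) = m + 2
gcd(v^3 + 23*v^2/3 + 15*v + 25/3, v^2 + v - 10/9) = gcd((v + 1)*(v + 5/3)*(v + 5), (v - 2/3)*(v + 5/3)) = v + 5/3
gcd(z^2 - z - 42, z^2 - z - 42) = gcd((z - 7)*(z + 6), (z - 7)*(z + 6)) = z^2 - z - 42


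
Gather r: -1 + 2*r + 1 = 2*r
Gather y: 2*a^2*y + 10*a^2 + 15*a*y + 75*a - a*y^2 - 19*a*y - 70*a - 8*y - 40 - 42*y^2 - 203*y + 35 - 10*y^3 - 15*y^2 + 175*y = 10*a^2 + 5*a - 10*y^3 + y^2*(-a - 57) + y*(2*a^2 - 4*a - 36) - 5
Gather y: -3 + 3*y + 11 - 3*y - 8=0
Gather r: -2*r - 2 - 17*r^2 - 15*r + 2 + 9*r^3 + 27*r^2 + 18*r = 9*r^3 + 10*r^2 + r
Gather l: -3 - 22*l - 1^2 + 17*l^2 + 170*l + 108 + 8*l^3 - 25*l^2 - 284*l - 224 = 8*l^3 - 8*l^2 - 136*l - 120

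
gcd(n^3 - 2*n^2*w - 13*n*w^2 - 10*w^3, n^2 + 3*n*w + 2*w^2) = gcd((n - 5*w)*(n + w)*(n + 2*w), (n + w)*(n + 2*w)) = n^2 + 3*n*w + 2*w^2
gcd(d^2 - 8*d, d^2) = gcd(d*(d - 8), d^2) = d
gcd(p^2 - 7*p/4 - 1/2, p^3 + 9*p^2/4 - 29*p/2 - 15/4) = p + 1/4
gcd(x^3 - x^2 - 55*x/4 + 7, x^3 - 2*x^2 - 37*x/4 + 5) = x^2 - 9*x/2 + 2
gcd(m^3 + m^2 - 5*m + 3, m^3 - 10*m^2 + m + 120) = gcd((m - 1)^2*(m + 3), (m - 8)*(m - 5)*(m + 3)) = m + 3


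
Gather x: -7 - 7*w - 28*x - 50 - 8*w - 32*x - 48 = -15*w - 60*x - 105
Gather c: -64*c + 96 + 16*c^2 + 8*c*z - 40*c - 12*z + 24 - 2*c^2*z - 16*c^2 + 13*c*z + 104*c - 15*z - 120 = -2*c^2*z + 21*c*z - 27*z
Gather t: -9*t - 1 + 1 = -9*t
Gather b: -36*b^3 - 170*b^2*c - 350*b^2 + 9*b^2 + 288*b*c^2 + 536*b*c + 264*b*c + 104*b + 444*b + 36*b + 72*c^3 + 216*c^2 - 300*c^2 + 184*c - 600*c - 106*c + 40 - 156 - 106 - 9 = -36*b^3 + b^2*(-170*c - 341) + b*(288*c^2 + 800*c + 584) + 72*c^3 - 84*c^2 - 522*c - 231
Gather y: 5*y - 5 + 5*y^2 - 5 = 5*y^2 + 5*y - 10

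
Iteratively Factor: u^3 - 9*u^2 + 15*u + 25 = (u + 1)*(u^2 - 10*u + 25) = (u - 5)*(u + 1)*(u - 5)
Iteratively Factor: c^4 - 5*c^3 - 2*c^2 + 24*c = (c - 3)*(c^3 - 2*c^2 - 8*c) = (c - 3)*(c + 2)*(c^2 - 4*c) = c*(c - 3)*(c + 2)*(c - 4)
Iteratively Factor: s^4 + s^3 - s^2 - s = (s + 1)*(s^3 - s) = (s - 1)*(s + 1)*(s^2 + s) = (s - 1)*(s + 1)^2*(s)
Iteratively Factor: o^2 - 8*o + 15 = (o - 5)*(o - 3)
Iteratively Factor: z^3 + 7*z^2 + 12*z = (z + 3)*(z^2 + 4*z) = z*(z + 3)*(z + 4)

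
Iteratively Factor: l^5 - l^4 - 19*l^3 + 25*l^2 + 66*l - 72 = (l - 3)*(l^4 + 2*l^3 - 13*l^2 - 14*l + 24) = (l - 3)*(l + 4)*(l^3 - 2*l^2 - 5*l + 6) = (l - 3)*(l - 1)*(l + 4)*(l^2 - l - 6) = (l - 3)^2*(l - 1)*(l + 4)*(l + 2)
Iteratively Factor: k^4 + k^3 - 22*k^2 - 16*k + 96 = (k + 4)*(k^3 - 3*k^2 - 10*k + 24) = (k - 2)*(k + 4)*(k^2 - k - 12) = (k - 2)*(k + 3)*(k + 4)*(k - 4)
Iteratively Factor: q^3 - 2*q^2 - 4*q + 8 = (q + 2)*(q^2 - 4*q + 4) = (q - 2)*(q + 2)*(q - 2)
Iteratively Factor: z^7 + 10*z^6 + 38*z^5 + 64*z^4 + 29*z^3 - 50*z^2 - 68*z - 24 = (z + 2)*(z^6 + 8*z^5 + 22*z^4 + 20*z^3 - 11*z^2 - 28*z - 12) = (z - 1)*(z + 2)*(z^5 + 9*z^4 + 31*z^3 + 51*z^2 + 40*z + 12) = (z - 1)*(z + 2)^2*(z^4 + 7*z^3 + 17*z^2 + 17*z + 6) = (z - 1)*(z + 2)^2*(z + 3)*(z^3 + 4*z^2 + 5*z + 2) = (z - 1)*(z + 1)*(z + 2)^2*(z + 3)*(z^2 + 3*z + 2) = (z - 1)*(z + 1)^2*(z + 2)^2*(z + 3)*(z + 2)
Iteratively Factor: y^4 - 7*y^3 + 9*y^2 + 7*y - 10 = (y + 1)*(y^3 - 8*y^2 + 17*y - 10) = (y - 1)*(y + 1)*(y^2 - 7*y + 10) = (y - 5)*(y - 1)*(y + 1)*(y - 2)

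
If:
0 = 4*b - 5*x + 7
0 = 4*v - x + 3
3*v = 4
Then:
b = 26/3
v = 4/3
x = 25/3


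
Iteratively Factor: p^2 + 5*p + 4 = (p + 4)*(p + 1)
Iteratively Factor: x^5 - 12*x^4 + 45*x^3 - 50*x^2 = (x - 5)*(x^4 - 7*x^3 + 10*x^2) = (x - 5)^2*(x^3 - 2*x^2) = x*(x - 5)^2*(x^2 - 2*x) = x*(x - 5)^2*(x - 2)*(x)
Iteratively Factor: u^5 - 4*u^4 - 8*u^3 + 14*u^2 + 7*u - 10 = (u + 2)*(u^4 - 6*u^3 + 4*u^2 + 6*u - 5) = (u + 1)*(u + 2)*(u^3 - 7*u^2 + 11*u - 5) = (u - 1)*(u + 1)*(u + 2)*(u^2 - 6*u + 5) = (u - 1)^2*(u + 1)*(u + 2)*(u - 5)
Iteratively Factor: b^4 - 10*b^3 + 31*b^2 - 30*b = (b - 2)*(b^3 - 8*b^2 + 15*b) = (b - 3)*(b - 2)*(b^2 - 5*b) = b*(b - 3)*(b - 2)*(b - 5)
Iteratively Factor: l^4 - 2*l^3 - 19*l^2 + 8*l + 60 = (l - 2)*(l^3 - 19*l - 30) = (l - 2)*(l + 2)*(l^2 - 2*l - 15) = (l - 2)*(l + 2)*(l + 3)*(l - 5)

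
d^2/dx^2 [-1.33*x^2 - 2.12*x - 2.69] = -2.66000000000000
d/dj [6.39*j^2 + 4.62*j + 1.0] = 12.78*j + 4.62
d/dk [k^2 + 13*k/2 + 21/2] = 2*k + 13/2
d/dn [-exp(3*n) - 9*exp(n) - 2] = 3*(-exp(2*n) - 3)*exp(n)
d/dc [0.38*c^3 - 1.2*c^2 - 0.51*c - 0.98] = 1.14*c^2 - 2.4*c - 0.51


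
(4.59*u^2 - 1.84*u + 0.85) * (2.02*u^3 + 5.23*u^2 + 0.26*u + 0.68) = 9.2718*u^5 + 20.2889*u^4 - 6.7128*u^3 + 7.0883*u^2 - 1.0302*u + 0.578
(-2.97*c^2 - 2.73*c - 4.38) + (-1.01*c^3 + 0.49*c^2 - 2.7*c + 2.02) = -1.01*c^3 - 2.48*c^2 - 5.43*c - 2.36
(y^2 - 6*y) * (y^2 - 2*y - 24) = y^4 - 8*y^3 - 12*y^2 + 144*y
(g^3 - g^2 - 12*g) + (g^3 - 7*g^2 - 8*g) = 2*g^3 - 8*g^2 - 20*g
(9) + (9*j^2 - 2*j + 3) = 9*j^2 - 2*j + 12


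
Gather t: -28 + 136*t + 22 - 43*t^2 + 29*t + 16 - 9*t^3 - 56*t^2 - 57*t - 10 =-9*t^3 - 99*t^2 + 108*t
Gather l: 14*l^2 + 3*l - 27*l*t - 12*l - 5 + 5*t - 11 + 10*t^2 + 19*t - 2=14*l^2 + l*(-27*t - 9) + 10*t^2 + 24*t - 18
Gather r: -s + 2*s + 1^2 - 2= s - 1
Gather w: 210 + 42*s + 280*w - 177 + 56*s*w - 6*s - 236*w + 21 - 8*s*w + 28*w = 36*s + w*(48*s + 72) + 54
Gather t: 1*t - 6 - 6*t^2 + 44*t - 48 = -6*t^2 + 45*t - 54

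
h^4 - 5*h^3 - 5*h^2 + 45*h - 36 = (h - 4)*(h - 3)*(h - 1)*(h + 3)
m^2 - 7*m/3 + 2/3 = (m - 2)*(m - 1/3)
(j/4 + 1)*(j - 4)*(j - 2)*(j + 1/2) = j^4/4 - 3*j^3/8 - 17*j^2/4 + 6*j + 4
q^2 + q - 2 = (q - 1)*(q + 2)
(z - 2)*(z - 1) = z^2 - 3*z + 2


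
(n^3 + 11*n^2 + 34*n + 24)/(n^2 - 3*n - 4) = (n^2 + 10*n + 24)/(n - 4)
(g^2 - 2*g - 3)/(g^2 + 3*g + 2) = (g - 3)/(g + 2)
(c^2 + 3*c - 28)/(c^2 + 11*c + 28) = (c - 4)/(c + 4)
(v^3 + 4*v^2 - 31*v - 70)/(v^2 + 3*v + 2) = (v^2 + 2*v - 35)/(v + 1)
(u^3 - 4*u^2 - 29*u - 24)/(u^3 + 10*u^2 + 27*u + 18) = (u - 8)/(u + 6)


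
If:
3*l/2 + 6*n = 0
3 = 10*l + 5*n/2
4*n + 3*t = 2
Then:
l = 8/25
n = -2/25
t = 58/75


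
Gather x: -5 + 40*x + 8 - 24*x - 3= 16*x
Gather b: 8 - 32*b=8 - 32*b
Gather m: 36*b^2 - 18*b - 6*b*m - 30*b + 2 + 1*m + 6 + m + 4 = 36*b^2 - 48*b + m*(2 - 6*b) + 12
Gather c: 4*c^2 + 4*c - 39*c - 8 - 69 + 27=4*c^2 - 35*c - 50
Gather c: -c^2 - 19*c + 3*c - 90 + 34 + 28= -c^2 - 16*c - 28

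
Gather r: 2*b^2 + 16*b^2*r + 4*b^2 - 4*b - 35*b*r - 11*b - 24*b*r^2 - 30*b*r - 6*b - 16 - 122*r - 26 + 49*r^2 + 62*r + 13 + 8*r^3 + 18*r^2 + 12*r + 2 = 6*b^2 - 21*b + 8*r^3 + r^2*(67 - 24*b) + r*(16*b^2 - 65*b - 48) - 27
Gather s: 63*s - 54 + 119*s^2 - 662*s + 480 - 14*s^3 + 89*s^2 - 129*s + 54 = -14*s^3 + 208*s^2 - 728*s + 480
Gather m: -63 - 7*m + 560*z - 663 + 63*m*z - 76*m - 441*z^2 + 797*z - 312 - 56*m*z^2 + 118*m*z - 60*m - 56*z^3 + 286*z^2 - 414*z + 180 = m*(-56*z^2 + 181*z - 143) - 56*z^3 - 155*z^2 + 943*z - 858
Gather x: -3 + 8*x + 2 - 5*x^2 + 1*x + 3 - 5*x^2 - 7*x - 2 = -10*x^2 + 2*x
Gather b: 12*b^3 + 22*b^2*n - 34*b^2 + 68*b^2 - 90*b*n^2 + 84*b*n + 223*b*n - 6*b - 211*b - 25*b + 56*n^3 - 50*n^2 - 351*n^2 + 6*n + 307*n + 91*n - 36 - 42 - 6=12*b^3 + b^2*(22*n + 34) + b*(-90*n^2 + 307*n - 242) + 56*n^3 - 401*n^2 + 404*n - 84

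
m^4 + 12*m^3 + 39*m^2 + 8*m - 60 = (m - 1)*(m + 2)*(m + 5)*(m + 6)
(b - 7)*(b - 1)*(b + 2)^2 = b^4 - 4*b^3 - 21*b^2 - 4*b + 28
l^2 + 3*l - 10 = (l - 2)*(l + 5)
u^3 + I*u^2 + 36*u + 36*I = (u - 6*I)*(u + I)*(u + 6*I)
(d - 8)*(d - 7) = d^2 - 15*d + 56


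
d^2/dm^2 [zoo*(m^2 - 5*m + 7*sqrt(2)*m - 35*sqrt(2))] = zoo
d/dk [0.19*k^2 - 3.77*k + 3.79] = 0.38*k - 3.77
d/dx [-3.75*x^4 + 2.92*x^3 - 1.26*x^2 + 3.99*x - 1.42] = -15.0*x^3 + 8.76*x^2 - 2.52*x + 3.99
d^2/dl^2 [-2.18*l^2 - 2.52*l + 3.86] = -4.36000000000000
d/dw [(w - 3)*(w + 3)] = 2*w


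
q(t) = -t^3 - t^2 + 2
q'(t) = -3*t^2 - 2*t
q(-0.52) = 1.87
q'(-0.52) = 0.23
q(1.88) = -8.18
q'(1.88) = -14.36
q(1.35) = -2.28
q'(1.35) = -8.17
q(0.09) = 1.99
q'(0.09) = -0.20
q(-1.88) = 5.11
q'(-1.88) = -6.84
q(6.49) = -313.48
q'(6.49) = -139.34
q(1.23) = -1.37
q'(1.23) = -7.00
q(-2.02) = 6.16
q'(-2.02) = -8.20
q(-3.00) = 20.00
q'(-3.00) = -21.00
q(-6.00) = 182.00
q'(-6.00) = -96.00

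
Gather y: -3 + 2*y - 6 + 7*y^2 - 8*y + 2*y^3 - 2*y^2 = 2*y^3 + 5*y^2 - 6*y - 9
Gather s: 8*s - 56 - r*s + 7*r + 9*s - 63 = 7*r + s*(17 - r) - 119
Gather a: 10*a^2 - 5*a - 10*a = 10*a^2 - 15*a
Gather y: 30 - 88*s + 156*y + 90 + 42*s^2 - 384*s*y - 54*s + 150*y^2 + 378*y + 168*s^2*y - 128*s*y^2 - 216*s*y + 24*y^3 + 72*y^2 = 42*s^2 - 142*s + 24*y^3 + y^2*(222 - 128*s) + y*(168*s^2 - 600*s + 534) + 120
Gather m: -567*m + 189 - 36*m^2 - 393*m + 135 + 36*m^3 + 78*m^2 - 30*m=36*m^3 + 42*m^2 - 990*m + 324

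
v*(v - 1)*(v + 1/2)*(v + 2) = v^4 + 3*v^3/2 - 3*v^2/2 - v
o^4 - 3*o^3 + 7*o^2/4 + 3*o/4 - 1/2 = (o - 2)*(o - 1)*(o - 1/2)*(o + 1/2)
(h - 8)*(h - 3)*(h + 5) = h^3 - 6*h^2 - 31*h + 120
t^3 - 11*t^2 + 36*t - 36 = (t - 6)*(t - 3)*(t - 2)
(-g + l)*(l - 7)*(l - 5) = -g*l^2 + 12*g*l - 35*g + l^3 - 12*l^2 + 35*l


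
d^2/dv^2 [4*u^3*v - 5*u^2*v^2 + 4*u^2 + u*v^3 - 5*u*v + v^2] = -10*u^2 + 6*u*v + 2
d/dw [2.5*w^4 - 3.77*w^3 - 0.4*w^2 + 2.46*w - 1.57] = 10.0*w^3 - 11.31*w^2 - 0.8*w + 2.46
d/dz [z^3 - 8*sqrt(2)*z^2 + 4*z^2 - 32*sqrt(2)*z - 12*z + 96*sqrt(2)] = 3*z^2 - 16*sqrt(2)*z + 8*z - 32*sqrt(2) - 12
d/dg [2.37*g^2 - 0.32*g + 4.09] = 4.74*g - 0.32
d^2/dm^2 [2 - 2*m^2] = -4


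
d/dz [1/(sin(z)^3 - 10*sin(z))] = (-3 + 10/sin(z)^2)*cos(z)/(sin(z)^2 - 10)^2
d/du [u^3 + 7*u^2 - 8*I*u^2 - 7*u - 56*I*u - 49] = 3*u^2 + u*(14 - 16*I) - 7 - 56*I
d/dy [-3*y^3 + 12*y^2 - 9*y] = -9*y^2 + 24*y - 9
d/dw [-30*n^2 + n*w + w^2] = n + 2*w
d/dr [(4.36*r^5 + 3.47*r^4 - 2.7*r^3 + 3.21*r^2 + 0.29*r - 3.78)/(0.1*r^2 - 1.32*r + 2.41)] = (1.308*r^6 - 22.3268*r^5 + 38.5268*r^4 + 40.5788*r^3 - 23.7872*r^2 + 16.2282*r - 4.2907)/(0.01*r^4 - 0.264*r^3 + 2.2244*r^2 - 6.3624*r + 5.8081)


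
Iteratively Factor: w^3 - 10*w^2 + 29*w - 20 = (w - 4)*(w^2 - 6*w + 5) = (w - 5)*(w - 4)*(w - 1)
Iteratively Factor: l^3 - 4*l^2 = (l)*(l^2 - 4*l) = l*(l - 4)*(l)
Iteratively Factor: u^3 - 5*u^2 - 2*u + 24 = (u - 3)*(u^2 - 2*u - 8) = (u - 4)*(u - 3)*(u + 2)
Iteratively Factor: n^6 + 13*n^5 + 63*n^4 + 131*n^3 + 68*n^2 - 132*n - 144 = (n + 2)*(n^5 + 11*n^4 + 41*n^3 + 49*n^2 - 30*n - 72) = (n + 2)*(n + 3)*(n^4 + 8*n^3 + 17*n^2 - 2*n - 24) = (n + 2)*(n + 3)*(n + 4)*(n^3 + 4*n^2 + n - 6) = (n + 2)*(n + 3)^2*(n + 4)*(n^2 + n - 2) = (n + 2)^2*(n + 3)^2*(n + 4)*(n - 1)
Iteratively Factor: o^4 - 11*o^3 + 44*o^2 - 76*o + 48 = (o - 2)*(o^3 - 9*o^2 + 26*o - 24) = (o - 3)*(o - 2)*(o^2 - 6*o + 8) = (o - 3)*(o - 2)^2*(o - 4)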